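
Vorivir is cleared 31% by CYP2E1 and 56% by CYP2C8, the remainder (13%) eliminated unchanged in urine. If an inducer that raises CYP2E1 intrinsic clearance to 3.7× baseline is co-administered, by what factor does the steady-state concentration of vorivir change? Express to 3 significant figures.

0.544

The CYP2E1 pathway (31% of clearance) increases to 3.7× activity: 0.31 × 3.7 = 1.147.
CYP2C8 (56%) and the residual 13% are unaffected.
New clearance relative to baseline: 1.147 + 0.56 + 0.13 = 1.837.
Steady-state concentration is inversely proportional to clearance, so the fold-change is 1 / 1.837 = 0.544.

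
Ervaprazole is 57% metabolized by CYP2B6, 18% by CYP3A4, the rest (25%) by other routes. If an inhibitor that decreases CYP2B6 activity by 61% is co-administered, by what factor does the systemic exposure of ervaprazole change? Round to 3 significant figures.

The CYP2B6 pathway (57% of clearance) falls to 0.39× activity: 0.57 × 0.39 = 0.2223.
CYP3A4 (18%) and the residual 25% are unaffected.
CL_new/CL_old = 0.2223 + 0.18 + 0.25 = 0.6523.
Systemic exposure ratio = CL_old/CL_new = 1 / 0.6523 = 1.53.

1.53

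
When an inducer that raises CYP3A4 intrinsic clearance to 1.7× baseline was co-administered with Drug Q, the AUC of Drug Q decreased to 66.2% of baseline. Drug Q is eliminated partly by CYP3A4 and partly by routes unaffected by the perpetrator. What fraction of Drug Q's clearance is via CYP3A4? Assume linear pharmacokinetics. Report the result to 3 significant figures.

0.729

Write x for the fraction cleared via CYP3A4. The observed AUC change means clearance rose to 1/0.662 = 1.511 of baseline.
Setting x·1.7 + (1 − x) = 1.511 and solving: x = (1.511 − 1)/(1.7 − 1) = 0.729.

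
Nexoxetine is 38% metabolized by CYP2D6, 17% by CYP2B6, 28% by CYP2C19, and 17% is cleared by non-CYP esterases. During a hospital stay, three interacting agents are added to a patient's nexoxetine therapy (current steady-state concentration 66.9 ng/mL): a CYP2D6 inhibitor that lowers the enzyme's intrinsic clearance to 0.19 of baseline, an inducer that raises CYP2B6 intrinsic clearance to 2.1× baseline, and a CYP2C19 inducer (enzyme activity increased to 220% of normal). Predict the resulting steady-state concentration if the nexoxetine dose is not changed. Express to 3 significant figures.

55.1 ng/mL

The CYP2D6 pathway (38% of clearance) falls to 0.19× activity: 0.38 × 0.19 = 0.0722.
The CYP2B6 pathway (17% of clearance) increases to 2.1× activity: 0.17 × 2.1 = 0.357.
The CYP2C19 pathway (28% of clearance) is boosted to 2.2× activity: 0.28 × 2.2 = 0.616.
Non-CYP routes (17%) are unchanged.
CL_new/CL_old = 0.0722 + 0.357 + 0.616 + 0.17 = 1.2152.
Dividing the baseline by the relative clearance: 66.9 / 1.2152 = 55.1 ng/mL.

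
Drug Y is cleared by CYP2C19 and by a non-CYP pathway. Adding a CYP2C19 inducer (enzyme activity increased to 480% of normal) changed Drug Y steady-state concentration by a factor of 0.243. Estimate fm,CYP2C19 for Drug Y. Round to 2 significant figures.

Let fm be the CYP2C19 fraction. New clearance relative to baseline = fm × 4.8 + (1 − fm).
Steady-state concentration ratio = 1 / (new CL fraction), so new CL fraction = 1 / 0.243 = 4.115.
fm × 4.8 + 1 − fm = 4.115  ⇒  fm × (4.8 − 1) = 3.115  ⇒  fm = 0.82.

0.82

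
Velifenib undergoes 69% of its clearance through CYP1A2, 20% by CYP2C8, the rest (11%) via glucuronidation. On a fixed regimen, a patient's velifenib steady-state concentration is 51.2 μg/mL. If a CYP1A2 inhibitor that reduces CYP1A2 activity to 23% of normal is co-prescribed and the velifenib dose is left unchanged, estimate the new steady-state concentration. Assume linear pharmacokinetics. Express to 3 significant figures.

109 μg/mL

CYP1A2: 0.69 × 0.23 = 0.1587
CYP2C8: 0.2 (unchanged)
Other: 0.11 (unchanged)
Relative clearance = 0.1587 + 0.2 + 0.11 = 0.4687.
Steady-state concentration ∝ 1/CL, so new value = 51.2 / 0.4687 = 109 μg/mL.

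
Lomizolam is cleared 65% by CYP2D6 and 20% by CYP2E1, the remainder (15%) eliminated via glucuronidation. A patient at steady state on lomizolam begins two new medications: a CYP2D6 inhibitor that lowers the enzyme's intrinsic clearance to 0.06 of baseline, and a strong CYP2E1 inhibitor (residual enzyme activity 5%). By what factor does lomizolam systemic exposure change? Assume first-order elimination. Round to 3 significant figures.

5.03

CYP2D6: 0.65 × 0.06 = 0.039
CYP2E1: 0.2 × 0.05 = 0.01
Other: 0.15 (unchanged)
Relative clearance = 0.039 + 0.01 + 0.15 = 0.199.
Systemic exposure ∝ 1/CL: fold-change = 1 / 0.199 = 5.03.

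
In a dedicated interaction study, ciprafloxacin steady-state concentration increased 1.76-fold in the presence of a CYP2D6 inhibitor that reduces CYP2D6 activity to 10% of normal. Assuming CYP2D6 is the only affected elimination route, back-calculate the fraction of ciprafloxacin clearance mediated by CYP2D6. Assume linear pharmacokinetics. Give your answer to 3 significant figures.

CL'/CL = 1 / 1.76 = 0.5682
0.1·fm + (1 − fm) = 0.5682
fm = (0.5682 − 1) / (0.1 − 1) = 0.480

0.480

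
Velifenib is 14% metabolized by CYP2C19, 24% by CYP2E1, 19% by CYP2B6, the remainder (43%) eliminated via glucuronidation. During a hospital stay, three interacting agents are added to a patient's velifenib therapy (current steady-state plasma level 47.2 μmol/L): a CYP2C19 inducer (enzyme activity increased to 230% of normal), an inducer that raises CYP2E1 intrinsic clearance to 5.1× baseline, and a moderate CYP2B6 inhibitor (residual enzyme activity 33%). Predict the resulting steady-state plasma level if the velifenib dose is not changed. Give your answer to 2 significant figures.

The CYP2C19 pathway (14% of clearance) increases to 2.3× activity: 0.14 × 2.3 = 0.322.
The CYP2E1 pathway (24% of clearance) is boosted to 5.1× activity: 0.24 × 5.1 = 1.224.
The CYP2B6 pathway (19% of clearance) falls to 0.33× activity: 0.19 × 0.33 = 0.0627.
The remaining 43% of clearance is unaffected.
Relative clearance = 0.322 + 1.224 + 0.0627 + 0.43 = 2.0387.
Dividing the baseline by the relative clearance: 47.2 / 2.0387 = 23 μmol/L.

23 μmol/L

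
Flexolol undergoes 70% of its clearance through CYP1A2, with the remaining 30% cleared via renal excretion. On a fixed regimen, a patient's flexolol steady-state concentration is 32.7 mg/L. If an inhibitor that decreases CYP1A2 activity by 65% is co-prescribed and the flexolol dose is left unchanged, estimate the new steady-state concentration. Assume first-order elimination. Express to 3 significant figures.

60.0 mg/L

The CYP1A2 pathway (70% of clearance) falls to 0.35× activity: 0.7 × 0.35 = 0.245.
The remaining 30% of clearance is unaffected.
Relative clearance = 0.245 + 0.3 = 0.545.
Steady-state concentration ∝ 1/CL, so new value = 32.7 / 0.545 = 60.0 mg/L.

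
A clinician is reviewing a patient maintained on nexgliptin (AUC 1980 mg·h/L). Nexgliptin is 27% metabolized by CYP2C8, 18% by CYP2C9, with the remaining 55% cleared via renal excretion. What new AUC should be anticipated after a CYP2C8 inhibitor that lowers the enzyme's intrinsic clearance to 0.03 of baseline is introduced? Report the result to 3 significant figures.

2.68 × 10³ mg·h/L

The CYP2C8 pathway (27% of clearance) falls to 0.03× activity: 0.27 × 0.03 = 0.0081.
CYP2C9 (18%) and the residual 55% are unaffected.
New clearance relative to baseline: 0.0081 + 0.18 + 0.55 = 0.7381.
With dosing unchanged, AUC scales as 1/CL: 1980 / 0.7381 = 2.68 × 10³ mg·h/L.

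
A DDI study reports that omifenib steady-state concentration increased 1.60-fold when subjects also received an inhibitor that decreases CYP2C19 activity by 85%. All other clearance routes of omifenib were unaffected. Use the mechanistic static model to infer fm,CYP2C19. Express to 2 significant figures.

0.44

CL'/CL = 1 / 1.60 = 0.625
0.15·fm + (1 − fm) = 0.625
fm = (0.625 − 1) / (0.15 − 1) = 0.44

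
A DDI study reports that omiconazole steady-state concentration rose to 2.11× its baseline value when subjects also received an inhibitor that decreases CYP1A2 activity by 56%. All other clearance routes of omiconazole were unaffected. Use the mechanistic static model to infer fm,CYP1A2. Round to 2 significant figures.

Write x for the fraction cleared via CYP1A2. The observed steady-state concentration change means clearance fell to 1/2.11 = 0.4739 of baseline.
Only the CYP1A2 route changed, so 0.4739 = x·0.44 + (1 − x), giving x = 0.94.

0.94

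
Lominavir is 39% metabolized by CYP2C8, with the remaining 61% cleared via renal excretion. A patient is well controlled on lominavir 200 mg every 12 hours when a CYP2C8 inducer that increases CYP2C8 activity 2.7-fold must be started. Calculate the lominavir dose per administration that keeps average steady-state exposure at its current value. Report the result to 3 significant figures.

The CYP2C8 pathway (39% of clearance) increases to 2.7× activity: 0.39 × 2.7 = 1.053.
Non-CYP routes (61%) are unchanged.
CL_new/CL_old = 1.053 + 0.61 = 1.663.
Exposure is unchanged when dose changes in proportion to clearance. New dose = 200 mg × 1.663 = 333 mg.

333 mg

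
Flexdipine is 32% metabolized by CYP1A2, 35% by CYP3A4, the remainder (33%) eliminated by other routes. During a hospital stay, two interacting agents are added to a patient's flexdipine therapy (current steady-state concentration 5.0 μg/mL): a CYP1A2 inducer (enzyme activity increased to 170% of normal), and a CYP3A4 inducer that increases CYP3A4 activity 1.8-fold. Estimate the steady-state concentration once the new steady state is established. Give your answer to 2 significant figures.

3.3 μg/mL

The CYP1A2 pathway (32% of clearance) rises to 1.7× activity: 0.32 × 1.7 = 0.544.
The CYP3A4 pathway (35% of clearance) rises to 1.8× activity: 0.35 × 1.8 = 0.63.
The remaining 33% of clearance is unaffected.
CL_new/CL_old = 0.544 + 0.63 + 0.33 = 1.504.
Dividing the baseline by the relative clearance: 5.0 / 1.504 = 3.3 μg/mL.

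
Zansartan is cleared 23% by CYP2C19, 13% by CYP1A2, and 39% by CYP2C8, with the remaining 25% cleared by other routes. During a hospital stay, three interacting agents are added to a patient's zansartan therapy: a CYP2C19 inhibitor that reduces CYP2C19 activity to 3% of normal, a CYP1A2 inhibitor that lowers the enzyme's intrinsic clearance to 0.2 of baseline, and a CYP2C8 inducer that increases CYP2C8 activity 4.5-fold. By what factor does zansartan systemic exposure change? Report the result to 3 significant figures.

The CYP2C19 pathway (23% of clearance) falls to 0.03× activity: 0.23 × 0.03 = 0.0069.
The CYP1A2 pathway (13% of clearance) drops to 0.2× activity: 0.13 × 0.2 = 0.026.
The CYP2C8 pathway (39% of clearance) increases to 4.5× activity: 0.39 × 4.5 = 1.755.
Non-CYP routes (25%) are unchanged.
New clearance relative to baseline: 0.0069 + 0.026 + 1.755 + 0.25 = 2.0379.
Net systemic exposure ratio = 1 / 2.0379 = 0.491.

0.491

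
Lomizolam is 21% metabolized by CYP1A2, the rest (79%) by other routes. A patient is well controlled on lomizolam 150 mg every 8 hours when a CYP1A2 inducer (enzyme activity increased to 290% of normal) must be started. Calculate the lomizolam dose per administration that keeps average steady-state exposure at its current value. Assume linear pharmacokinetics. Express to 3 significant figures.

CYP1A2: 0.21 × 2.9 = 0.609
Other: 0.79 (unchanged)
CL_new/CL_old = 0.609 + 0.79 = 1.399.
Exposure is unchanged when dose changes in proportion to clearance. New dose = 150 mg × 1.399 = 210 mg.

210 mg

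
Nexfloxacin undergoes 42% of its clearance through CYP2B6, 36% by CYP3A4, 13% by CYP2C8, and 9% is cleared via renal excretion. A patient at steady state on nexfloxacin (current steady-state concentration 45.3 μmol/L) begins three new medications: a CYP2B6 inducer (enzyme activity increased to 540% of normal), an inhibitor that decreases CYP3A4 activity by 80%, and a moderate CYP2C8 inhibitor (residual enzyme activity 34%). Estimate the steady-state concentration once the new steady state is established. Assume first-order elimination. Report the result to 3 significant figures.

18.3 μmol/L

CYP2B6: 0.42 × 5.4 = 2.268
CYP3A4: 0.36 × 0.2 = 0.072
CYP2C8: 0.13 × 0.34 = 0.0442
Other: 0.09 (unchanged)
CL_new/CL_old = 2.268 + 0.072 + 0.0442 + 0.09 = 2.4742.
Steady-state concentration ∝ 1/CL: new value = 45.3 / 2.4742 = 18.3 μmol/L.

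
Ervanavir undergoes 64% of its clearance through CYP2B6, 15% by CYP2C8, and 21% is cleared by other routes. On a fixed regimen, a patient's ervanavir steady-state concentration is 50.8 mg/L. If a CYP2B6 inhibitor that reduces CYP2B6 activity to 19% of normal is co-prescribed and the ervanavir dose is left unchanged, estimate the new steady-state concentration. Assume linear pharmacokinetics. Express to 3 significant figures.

105 mg/L

The CYP2B6 pathway (64% of clearance) falls to 0.19× activity: 0.64 × 0.19 = 0.1216.
CYP2C8 (15%) and the residual 21% are unaffected.
Relative clearance = 0.1216 + 0.15 + 0.21 = 0.4816.
Steady-state concentration ∝ 1/CL, so new value = 50.8 / 0.4816 = 105 mg/L.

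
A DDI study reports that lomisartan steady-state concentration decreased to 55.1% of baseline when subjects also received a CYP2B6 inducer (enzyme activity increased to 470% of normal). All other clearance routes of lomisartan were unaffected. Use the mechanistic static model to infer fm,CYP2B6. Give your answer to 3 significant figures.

CL'/CL = 1 / 0.551 = 1.815
4.7·fm + (1 − fm) = 1.815
fm = (1.815 − 1) / (4.7 − 1) = 0.220

0.220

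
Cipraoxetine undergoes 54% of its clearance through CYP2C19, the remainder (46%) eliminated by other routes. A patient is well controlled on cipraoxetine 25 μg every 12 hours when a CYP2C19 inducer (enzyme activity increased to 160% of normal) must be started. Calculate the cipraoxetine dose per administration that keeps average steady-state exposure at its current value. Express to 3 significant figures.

The CYP2C19 pathway (54% of clearance) rises to 1.6× activity: 0.54 × 1.6 = 0.864.
Non-CYP routes (46%) are unchanged.
Relative clearance = 0.864 + 0.46 = 1.324.
Css,avg = (dose rate)/CL, so holding Css fixed requires dose ∝ CL: 25 × 1.324 = 33.1 μg.

33.1 μg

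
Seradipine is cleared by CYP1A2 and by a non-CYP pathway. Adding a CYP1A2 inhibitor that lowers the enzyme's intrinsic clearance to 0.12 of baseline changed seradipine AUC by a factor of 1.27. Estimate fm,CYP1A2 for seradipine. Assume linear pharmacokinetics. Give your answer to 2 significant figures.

CL'/CL = 1 / 1.27 = 0.7874
0.12·fm + (1 − fm) = 0.7874
fm = (0.7874 − 1) / (0.12 − 1) = 0.24

0.24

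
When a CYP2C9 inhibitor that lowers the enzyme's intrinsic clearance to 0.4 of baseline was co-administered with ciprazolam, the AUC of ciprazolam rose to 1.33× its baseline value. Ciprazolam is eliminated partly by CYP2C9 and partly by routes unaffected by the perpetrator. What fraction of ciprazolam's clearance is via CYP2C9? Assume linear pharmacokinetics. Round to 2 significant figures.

CL'/CL = 1 / 1.33 = 0.7519
0.4·fm + (1 − fm) = 0.7519
fm = (0.7519 − 1) / (0.4 − 1) = 0.41

0.41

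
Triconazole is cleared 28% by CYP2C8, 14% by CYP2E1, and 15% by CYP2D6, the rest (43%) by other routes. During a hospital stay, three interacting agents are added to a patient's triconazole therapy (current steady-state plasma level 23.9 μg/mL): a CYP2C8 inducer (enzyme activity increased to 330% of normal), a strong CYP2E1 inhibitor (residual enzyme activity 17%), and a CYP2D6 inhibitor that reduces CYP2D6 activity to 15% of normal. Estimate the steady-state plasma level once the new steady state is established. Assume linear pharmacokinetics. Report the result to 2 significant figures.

The CYP2C8 pathway (28% of clearance) increases to 3.3× activity: 0.28 × 3.3 = 0.924.
The CYP2E1 pathway (14% of clearance) falls to 0.17× activity: 0.14 × 0.17 = 0.0238.
The CYP2D6 pathway (15% of clearance) is reduced to 0.15× activity: 0.15 × 0.15 = 0.0225.
The remaining 43% of clearance is unaffected.
Relative clearance = 0.924 + 0.0238 + 0.0225 + 0.43 = 1.4003.
New steady-state plasma level = 23.9 / 1.4003 = 17 μg/mL (concentration scales inversely with clearance).

17 μg/mL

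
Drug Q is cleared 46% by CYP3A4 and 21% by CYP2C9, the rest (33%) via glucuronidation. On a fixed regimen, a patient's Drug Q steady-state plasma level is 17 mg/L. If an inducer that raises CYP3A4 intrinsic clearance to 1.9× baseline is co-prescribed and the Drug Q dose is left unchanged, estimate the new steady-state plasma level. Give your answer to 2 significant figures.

CYP3A4: 0.46 × 1.9 = 0.874
CYP2C9: 0.21 (unchanged)
Other: 0.33 (unchanged)
CL_new/CL_old = 0.874 + 0.21 + 0.33 = 1.414.
With dosing unchanged, steady-state plasma level scales as 1/CL: 17 / 1.414 = 12 mg/L.

12 mg/L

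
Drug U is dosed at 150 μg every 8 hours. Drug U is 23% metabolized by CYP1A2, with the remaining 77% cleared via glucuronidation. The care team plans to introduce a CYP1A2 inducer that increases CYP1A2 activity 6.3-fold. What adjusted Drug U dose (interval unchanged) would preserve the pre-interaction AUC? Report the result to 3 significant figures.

The CYP1A2 pathway (23% of clearance) increases to 6.3× activity: 0.23 × 6.3 = 1.449.
The remaining 77% of clearance is unaffected.
Relative clearance = 1.449 + 0.77 = 2.219.
To maintain the same steady-state level, dose must scale with clearance: new dose = 150 × 2.219 = 333 μg.

333 μg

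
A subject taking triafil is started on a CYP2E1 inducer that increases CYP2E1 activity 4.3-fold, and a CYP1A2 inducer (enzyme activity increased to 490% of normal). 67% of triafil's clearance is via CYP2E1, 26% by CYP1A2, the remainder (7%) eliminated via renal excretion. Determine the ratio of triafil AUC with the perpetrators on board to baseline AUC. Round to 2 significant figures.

The CYP2E1 pathway (67% of clearance) increases to 4.3× activity: 0.67 × 4.3 = 2.881.
The CYP1A2 pathway (26% of clearance) increases to 4.9× activity: 0.26 × 4.9 = 1.274.
Non-CYP routes (7%) are unchanged.
CL_new/CL_old = 2.881 + 1.274 + 0.07 = 4.225.
Because AUC varies inversely with clearance, the combined effect is 1 / 4.225 = 0.24.

0.24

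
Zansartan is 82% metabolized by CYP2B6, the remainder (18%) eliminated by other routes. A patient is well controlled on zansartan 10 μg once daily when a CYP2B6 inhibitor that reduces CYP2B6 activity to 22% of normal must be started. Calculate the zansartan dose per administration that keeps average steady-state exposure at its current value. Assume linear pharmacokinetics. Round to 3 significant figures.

The CYP2B6 pathway (82% of clearance) drops to 0.22× activity: 0.82 × 0.22 = 0.1804.
Non-CYP routes (18%) are unchanged.
Relative clearance = 0.1804 + 0.18 = 0.3604.
Exposure is unchanged when dose changes in proportion to clearance. New dose = 10 μg × 0.3604 = 3.60 μg.

3.60 μg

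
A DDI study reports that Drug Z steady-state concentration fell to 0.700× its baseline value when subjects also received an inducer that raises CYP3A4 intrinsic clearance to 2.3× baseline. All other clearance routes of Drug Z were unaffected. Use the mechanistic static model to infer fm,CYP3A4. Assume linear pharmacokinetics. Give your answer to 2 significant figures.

0.33

CL'/CL = 1 / 0.700 = 1.429
2.3·fm + (1 − fm) = 1.429
fm = (1.429 − 1) / (2.3 − 1) = 0.33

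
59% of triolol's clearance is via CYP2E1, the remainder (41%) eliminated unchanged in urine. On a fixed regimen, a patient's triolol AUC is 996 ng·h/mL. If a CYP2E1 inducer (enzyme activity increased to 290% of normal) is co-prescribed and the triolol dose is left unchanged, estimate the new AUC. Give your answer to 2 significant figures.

4.7 × 10² ng·h/mL

The CYP2E1 pathway (59% of clearance) rises to 2.9× activity: 0.59 × 2.9 = 1.711.
The remaining 41% of clearance is unaffected.
CL_new/CL_old = 1.711 + 0.41 = 2.121.
AUC ∝ 1/CL, so new value = 996 / 2.121 = 4.7 × 10² ng·h/mL.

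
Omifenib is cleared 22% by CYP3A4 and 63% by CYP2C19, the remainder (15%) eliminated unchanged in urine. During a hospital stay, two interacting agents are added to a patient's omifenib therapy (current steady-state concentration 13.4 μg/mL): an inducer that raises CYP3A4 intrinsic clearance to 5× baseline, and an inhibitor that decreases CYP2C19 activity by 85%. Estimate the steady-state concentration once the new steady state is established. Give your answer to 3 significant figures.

9.97 μg/mL

CYP3A4: 0.22 × 5 = 1.1
CYP2C19: 0.63 × 0.15 = 0.0945
Other: 0.15 (unchanged)
New clearance relative to baseline: 1.1 + 0.0945 + 0.15 = 1.3445.
Steady-state concentration ∝ 1/CL: new value = 13.4 / 1.3445 = 9.97 μg/mL.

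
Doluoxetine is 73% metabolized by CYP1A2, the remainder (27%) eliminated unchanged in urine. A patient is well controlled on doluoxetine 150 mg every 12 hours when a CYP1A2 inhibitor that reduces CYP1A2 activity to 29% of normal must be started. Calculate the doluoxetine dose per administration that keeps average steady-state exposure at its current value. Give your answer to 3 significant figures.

72.3 mg

The CYP1A2 pathway (73% of clearance) is reduced to 0.29× activity: 0.73 × 0.29 = 0.2117.
The remaining 27% of clearance is unaffected.
Relative clearance = 0.2117 + 0.27 = 0.4817.
To maintain the same steady-state level, dose must scale with clearance: new dose = 150 × 0.4817 = 72.3 mg.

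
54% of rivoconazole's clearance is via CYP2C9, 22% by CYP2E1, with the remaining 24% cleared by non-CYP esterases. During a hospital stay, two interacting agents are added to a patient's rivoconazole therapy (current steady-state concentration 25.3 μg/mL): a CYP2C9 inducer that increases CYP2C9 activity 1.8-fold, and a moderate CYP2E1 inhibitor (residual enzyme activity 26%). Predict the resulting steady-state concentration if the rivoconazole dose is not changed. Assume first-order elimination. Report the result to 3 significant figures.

19.9 μg/mL

CYP2C9: 0.54 × 1.8 = 0.972
CYP2E1: 0.22 × 0.26 = 0.0572
Other: 0.24 (unchanged)
Relative clearance = 0.972 + 0.0572 + 0.24 = 1.2692.
Steady-state concentration ∝ 1/CL: new value = 25.3 / 1.2692 = 19.9 μg/mL.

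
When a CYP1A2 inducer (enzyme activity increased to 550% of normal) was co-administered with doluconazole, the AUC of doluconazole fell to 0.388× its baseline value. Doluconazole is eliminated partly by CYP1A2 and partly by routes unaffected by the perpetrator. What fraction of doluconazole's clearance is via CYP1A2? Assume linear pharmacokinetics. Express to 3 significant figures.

0.351

Call the CYP1A2 fraction fm. After the interaction, CL_new/CL_old = fm × 5.5 + (1 − fm).
AUC ratio = 1 / (new CL fraction), so new CL fraction = 1 / 0.388 = 2.577.
fm × 5.5 + 1 − fm = 2.577  ⇒  fm × (5.5 − 1) = 1.577  ⇒  fm = 0.351.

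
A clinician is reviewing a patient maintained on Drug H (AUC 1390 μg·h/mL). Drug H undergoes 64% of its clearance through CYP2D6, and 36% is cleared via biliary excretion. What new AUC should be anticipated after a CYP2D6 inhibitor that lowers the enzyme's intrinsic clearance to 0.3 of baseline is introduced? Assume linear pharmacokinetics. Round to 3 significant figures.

2.52 × 10³ μg·h/mL

CYP2D6: 0.64 × 0.3 = 0.192
Other: 0.36 (unchanged)
CL_new/CL_old = 0.192 + 0.36 = 0.552.
AUC ∝ 1/CL, so new value = 1390 / 0.552 = 2.52 × 10³ μg·h/mL.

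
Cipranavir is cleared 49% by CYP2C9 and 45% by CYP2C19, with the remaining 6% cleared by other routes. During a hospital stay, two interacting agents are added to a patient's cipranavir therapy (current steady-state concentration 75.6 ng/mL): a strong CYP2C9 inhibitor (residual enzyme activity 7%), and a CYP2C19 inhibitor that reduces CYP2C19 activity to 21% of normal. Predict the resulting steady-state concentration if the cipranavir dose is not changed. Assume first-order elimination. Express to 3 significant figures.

The CYP2C9 pathway (49% of clearance) drops to 0.07× activity: 0.49 × 0.07 = 0.0343.
The CYP2C19 pathway (45% of clearance) is reduced to 0.21× activity: 0.45 × 0.21 = 0.0945.
Non-CYP routes (6%) are unchanged.
New clearance relative to baseline: 0.0343 + 0.0945 + 0.06 = 0.1888.
Steady-state concentration ∝ 1/CL: new value = 75.6 / 0.1888 = 400 ng/mL.

400 ng/mL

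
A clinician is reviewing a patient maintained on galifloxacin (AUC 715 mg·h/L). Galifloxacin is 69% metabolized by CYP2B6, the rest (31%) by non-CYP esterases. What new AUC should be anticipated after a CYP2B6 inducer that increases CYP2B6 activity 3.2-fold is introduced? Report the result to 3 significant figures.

284 mg·h/L

The CYP2B6 pathway (69% of clearance) increases to 3.2× activity: 0.69 × 3.2 = 2.208.
Non-CYP routes (31%) are unchanged.
Relative clearance = 2.208 + 0.31 = 2.518.
New AUC = baseline ÷ relative clearance = 715 / 2.518 = 284 mg·h/L.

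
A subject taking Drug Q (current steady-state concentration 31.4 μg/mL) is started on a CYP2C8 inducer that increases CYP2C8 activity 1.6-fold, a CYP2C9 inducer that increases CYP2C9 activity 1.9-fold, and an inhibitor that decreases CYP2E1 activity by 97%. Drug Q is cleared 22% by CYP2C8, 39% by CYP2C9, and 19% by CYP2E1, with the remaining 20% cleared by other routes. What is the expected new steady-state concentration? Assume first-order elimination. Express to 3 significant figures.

24.2 μg/mL

The CYP2C8 pathway (22% of clearance) is boosted to 1.6× activity: 0.22 × 1.6 = 0.352.
The CYP2C9 pathway (39% of clearance) increases to 1.9× activity: 0.39 × 1.9 = 0.741.
The CYP2E1 pathway (19% of clearance) is reduced to 0.03× activity: 0.19 × 0.03 = 0.0057.
Non-CYP routes (20%) are unchanged.
CL_new/CL_old = 0.352 + 0.741 + 0.0057 + 0.2 = 1.2987.
New steady-state concentration = 31.4 / 1.2987 = 24.2 μg/mL (concentration scales inversely with clearance).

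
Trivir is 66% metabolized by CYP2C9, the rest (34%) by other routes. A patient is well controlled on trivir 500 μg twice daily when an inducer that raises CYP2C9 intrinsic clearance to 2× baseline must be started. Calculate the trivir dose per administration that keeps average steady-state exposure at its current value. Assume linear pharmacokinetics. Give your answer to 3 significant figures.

The CYP2C9 pathway (66% of clearance) rises to 2× activity: 0.66 × 2 = 1.32.
The remaining 34% of clearance is unaffected.
CL_new/CL_old = 1.32 + 0.34 = 1.66.
Exposure is unchanged when dose changes in proportion to clearance. New dose = 500 μg × 1.66 = 830 μg.

830 μg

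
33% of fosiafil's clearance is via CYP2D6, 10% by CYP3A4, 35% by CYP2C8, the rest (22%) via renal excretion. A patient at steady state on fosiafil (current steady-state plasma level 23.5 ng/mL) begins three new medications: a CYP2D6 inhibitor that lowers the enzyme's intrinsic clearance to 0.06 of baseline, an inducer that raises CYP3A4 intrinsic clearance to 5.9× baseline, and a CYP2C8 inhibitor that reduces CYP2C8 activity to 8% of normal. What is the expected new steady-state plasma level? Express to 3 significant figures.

CYP2D6: 0.33 × 0.06 = 0.0198
CYP3A4: 0.1 × 5.9 = 0.59
CYP2C8: 0.35 × 0.08 = 0.028
Other: 0.22 (unchanged)
Relative clearance = 0.0198 + 0.59 + 0.028 + 0.22 = 0.8578.
New steady-state plasma level = 23.5 / 0.8578 = 27.4 ng/mL (concentration scales inversely with clearance).

27.4 ng/mL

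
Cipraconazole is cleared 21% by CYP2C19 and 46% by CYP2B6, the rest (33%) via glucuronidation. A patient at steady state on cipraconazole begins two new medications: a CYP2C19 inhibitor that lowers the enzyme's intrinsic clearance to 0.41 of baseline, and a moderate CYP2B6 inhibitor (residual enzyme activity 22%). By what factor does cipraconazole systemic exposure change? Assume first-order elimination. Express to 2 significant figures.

CYP2C19: 0.21 × 0.41 = 0.0861
CYP2B6: 0.46 × 0.22 = 0.1012
Other: 0.33 (unchanged)
Relative clearance = 0.0861 + 0.1012 + 0.33 = 0.5173.
Net systemic exposure ratio = 1 / 0.5173 = 1.9.

1.9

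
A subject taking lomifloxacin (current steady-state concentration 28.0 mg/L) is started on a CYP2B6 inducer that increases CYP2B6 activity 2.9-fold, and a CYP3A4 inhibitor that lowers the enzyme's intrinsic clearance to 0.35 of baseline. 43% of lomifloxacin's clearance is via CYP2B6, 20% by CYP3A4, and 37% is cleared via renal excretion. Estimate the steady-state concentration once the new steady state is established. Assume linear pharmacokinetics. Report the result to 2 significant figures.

17 mg/L

The CYP2B6 pathway (43% of clearance) rises to 2.9× activity: 0.43 × 2.9 = 1.247.
The CYP3A4 pathway (20% of clearance) falls to 0.35× activity: 0.2 × 0.35 = 0.07.
The remaining 37% of clearance is unaffected.
New clearance relative to baseline: 1.247 + 0.07 + 0.37 = 1.687.
Dividing the baseline by the relative clearance: 28.0 / 1.687 = 17 mg/L.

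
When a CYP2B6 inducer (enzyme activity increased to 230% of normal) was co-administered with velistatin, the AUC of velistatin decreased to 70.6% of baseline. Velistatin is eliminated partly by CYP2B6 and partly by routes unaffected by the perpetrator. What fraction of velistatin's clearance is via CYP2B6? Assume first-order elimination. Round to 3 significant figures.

0.320

Let x = fm,CYP2B6. Because AUC ∝ 1/CL, relative clearance rose to 1/0.706 = 1.416.
Only the CYP2B6 route changed, so 1.416 = x·2.3 + (1 − x), giving x = 0.320.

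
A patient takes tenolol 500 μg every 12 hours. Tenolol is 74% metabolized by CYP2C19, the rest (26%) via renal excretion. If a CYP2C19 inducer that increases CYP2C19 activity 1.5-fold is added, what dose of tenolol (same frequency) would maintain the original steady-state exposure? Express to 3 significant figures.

CYP2C19: 0.74 × 1.5 = 1.11
Other: 0.26 (unchanged)
Relative clearance = 1.11 + 0.26 = 1.37.
Exposure is unchanged when dose changes in proportion to clearance. New dose = 500 μg × 1.37 = 685 μg.

685 μg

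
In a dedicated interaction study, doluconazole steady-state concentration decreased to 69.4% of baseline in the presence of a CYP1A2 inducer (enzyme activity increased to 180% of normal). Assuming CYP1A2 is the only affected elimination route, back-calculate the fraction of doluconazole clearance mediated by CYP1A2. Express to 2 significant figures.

CL'/CL = 1 / 0.694 = 1.441
1.8·fm + (1 − fm) = 1.441
fm = (1.441 − 1) / (1.8 − 1) = 0.55

0.55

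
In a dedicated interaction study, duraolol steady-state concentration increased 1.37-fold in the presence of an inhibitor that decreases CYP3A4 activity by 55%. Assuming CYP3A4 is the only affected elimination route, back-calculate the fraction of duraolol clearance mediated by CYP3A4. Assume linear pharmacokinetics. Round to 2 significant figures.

Let fm be the CYP3A4 fraction. New clearance relative to baseline = fm × 0.45 + (1 − fm).
Steady-state concentration ratio = 1 / (new CL fraction), so new CL fraction = 1 / 1.37 = 0.7299.
fm × 0.45 + 1 − fm = 0.7299  ⇒  fm × (0.45 − 1) = −0.2701  ⇒  fm = 0.49.

0.49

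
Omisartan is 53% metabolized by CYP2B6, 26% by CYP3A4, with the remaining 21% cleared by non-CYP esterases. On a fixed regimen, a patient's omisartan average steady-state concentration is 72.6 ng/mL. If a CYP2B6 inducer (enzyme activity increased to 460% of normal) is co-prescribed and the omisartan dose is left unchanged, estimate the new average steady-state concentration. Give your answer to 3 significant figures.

CYP2B6: 0.53 × 4.6 = 2.438
CYP3A4: 0.26 (unchanged)
Other: 0.21 (unchanged)
CL_new/CL_old = 2.438 + 0.26 + 0.21 = 2.908.
Average steady-state concentration ∝ 1/CL, so new value = 72.6 / 2.908 = 25.0 ng/mL.

25.0 ng/mL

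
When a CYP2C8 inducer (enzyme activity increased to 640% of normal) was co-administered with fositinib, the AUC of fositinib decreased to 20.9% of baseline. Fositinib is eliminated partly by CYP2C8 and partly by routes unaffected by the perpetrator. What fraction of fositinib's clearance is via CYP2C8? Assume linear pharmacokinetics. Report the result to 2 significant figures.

0.70

Write x for the fraction cleared via CYP2C8. The observed AUC change means clearance rose to 1/0.209 = 4.785 of baseline.
Only the CYP2C8 route changed, so 4.785 = x·6.4 + (1 − x), giving x = 0.70.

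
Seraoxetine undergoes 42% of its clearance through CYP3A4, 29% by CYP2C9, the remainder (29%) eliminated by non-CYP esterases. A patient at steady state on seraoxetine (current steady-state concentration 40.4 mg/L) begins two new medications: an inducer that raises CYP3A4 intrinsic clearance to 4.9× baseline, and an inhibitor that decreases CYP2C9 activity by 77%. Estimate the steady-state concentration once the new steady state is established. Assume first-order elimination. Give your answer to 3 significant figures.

16.7 mg/L

CYP3A4: 0.42 × 4.9 = 2.058
CYP2C9: 0.29 × 0.23 = 0.0667
Other: 0.29 (unchanged)
New clearance relative to baseline: 2.058 + 0.0667 + 0.29 = 2.4147.
New steady-state concentration = 40.4 / 2.4147 = 16.7 mg/L (concentration scales inversely with clearance).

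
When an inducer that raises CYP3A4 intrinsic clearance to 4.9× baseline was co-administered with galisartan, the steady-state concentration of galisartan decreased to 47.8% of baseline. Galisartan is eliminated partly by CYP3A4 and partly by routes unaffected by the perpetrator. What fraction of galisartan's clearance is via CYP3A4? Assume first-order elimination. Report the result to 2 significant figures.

0.28

CL'/CL = 1 / 0.478 = 2.092
4.9·fm + (1 − fm) = 2.092
fm = (2.092 − 1) / (4.9 − 1) = 0.28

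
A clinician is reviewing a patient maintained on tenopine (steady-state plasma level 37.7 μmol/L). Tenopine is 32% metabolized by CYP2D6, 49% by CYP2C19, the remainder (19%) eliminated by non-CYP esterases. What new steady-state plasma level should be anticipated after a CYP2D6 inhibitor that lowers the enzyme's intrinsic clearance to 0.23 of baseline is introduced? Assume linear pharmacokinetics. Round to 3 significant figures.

The CYP2D6 pathway (32% of clearance) falls to 0.23× activity: 0.32 × 0.23 = 0.0736.
CYP2C19 (49%) and the residual 19% are unaffected.
CL_new/CL_old = 0.0736 + 0.49 + 0.19 = 0.7536.
Steady-state plasma level ∝ 1/CL, so new value = 37.7 / 0.7536 = 50.0 μmol/L.

50.0 μmol/L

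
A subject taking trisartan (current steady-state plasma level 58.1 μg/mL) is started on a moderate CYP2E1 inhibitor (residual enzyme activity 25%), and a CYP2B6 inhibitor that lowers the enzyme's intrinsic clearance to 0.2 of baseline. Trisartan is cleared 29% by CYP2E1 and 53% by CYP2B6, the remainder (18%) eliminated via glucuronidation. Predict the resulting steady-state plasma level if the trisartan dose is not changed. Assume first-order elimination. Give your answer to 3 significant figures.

CYP2E1: 0.29 × 0.25 = 0.0725
CYP2B6: 0.53 × 0.2 = 0.106
Other: 0.18 (unchanged)
New clearance relative to baseline: 0.0725 + 0.106 + 0.18 = 0.3585.
Steady-state plasma level ∝ 1/CL: new value = 58.1 / 0.3585 = 162 μg/mL.

162 μg/mL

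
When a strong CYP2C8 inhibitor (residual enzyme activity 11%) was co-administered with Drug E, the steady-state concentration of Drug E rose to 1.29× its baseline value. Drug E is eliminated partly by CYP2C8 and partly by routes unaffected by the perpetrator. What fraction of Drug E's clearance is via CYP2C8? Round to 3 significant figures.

0.253

CL'/CL = 1 / 1.29 = 0.7752
0.11·fm + (1 − fm) = 0.7752
fm = (0.7752 − 1) / (0.11 − 1) = 0.253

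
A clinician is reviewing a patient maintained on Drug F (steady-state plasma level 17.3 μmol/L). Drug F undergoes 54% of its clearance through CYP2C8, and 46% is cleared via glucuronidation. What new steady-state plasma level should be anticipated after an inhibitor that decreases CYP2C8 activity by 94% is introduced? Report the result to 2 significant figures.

35 μmol/L

CYP2C8: 0.54 × 0.06 = 0.0324
Other: 0.46 (unchanged)
Relative clearance = 0.0324 + 0.46 = 0.4924.
New steady-state plasma level = baseline ÷ relative clearance = 17.3 / 0.4924 = 35 μmol/L.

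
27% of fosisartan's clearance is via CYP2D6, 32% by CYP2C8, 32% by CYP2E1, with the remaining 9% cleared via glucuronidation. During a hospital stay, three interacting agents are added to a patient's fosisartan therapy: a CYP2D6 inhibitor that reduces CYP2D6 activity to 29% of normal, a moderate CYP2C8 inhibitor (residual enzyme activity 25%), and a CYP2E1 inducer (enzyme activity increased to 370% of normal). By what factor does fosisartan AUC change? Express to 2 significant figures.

0.70

The CYP2D6 pathway (27% of clearance) drops to 0.29× activity: 0.27 × 0.29 = 0.0783.
The CYP2C8 pathway (32% of clearance) falls to 0.25× activity: 0.32 × 0.25 = 0.08.
The CYP2E1 pathway (32% of clearance) is boosted to 3.7× activity: 0.32 × 3.7 = 1.184.
The remaining 9% of clearance is unaffected.
New clearance relative to baseline: 0.0783 + 0.08 + 1.184 + 0.09 = 1.4323.
AUC ∝ 1/CL: fold-change = 1 / 1.4323 = 0.70.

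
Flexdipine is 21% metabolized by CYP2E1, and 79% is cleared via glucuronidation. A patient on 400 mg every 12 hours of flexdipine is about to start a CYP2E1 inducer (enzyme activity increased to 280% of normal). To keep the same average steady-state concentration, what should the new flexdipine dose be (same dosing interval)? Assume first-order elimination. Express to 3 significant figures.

The CYP2E1 pathway (21% of clearance) increases to 2.8× activity: 0.21 × 2.8 = 0.588.
The remaining 79% of clearance is unaffected.
CL_new/CL_old = 0.588 + 0.79 = 1.378.
Css,avg = (dose rate)/CL, so holding Css fixed requires dose ∝ CL: 400 × 1.378 = 551 mg.

551 mg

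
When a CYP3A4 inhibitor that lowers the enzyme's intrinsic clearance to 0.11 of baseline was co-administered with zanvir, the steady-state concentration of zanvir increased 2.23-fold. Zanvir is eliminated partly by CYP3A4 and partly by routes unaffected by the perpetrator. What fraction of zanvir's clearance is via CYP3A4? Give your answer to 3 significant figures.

0.620

Call the CYP3A4 fraction fm. After the interaction, CL_new/CL_old = fm × 0.11 + (1 − fm).
Steady-state concentration ratio = 1 / (new CL fraction), so new CL fraction = 1 / 2.23 = 0.4484.
fm × 0.11 + 1 − fm = 0.4484  ⇒  fm × (0.11 − 1) = −0.5516  ⇒  fm = 0.620.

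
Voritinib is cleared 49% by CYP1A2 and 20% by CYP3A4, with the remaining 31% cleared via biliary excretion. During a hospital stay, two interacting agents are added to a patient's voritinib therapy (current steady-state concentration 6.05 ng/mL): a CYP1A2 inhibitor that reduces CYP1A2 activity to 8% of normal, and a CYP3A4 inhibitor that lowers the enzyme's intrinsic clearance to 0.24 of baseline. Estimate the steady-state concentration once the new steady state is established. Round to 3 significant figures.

15.2 ng/mL

CYP1A2: 0.49 × 0.08 = 0.0392
CYP3A4: 0.2 × 0.24 = 0.048
Other: 0.31 (unchanged)
New clearance relative to baseline: 0.0392 + 0.048 + 0.31 = 0.3972.
Dividing the baseline by the relative clearance: 6.05 / 0.3972 = 15.2 ng/mL.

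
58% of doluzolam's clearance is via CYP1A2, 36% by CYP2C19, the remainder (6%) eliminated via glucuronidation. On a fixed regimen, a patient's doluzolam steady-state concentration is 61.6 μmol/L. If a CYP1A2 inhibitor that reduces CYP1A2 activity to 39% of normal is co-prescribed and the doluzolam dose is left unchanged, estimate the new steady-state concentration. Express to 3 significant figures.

The CYP1A2 pathway (58% of clearance) is reduced to 0.39× activity: 0.58 × 0.39 = 0.2262.
CYP2C19 (36%) and the residual 6% are unaffected.
New clearance relative to baseline: 0.2262 + 0.36 + 0.06 = 0.6462.
New steady-state concentration = baseline ÷ relative clearance = 61.6 / 0.6462 = 95.3 μmol/L.

95.3 μmol/L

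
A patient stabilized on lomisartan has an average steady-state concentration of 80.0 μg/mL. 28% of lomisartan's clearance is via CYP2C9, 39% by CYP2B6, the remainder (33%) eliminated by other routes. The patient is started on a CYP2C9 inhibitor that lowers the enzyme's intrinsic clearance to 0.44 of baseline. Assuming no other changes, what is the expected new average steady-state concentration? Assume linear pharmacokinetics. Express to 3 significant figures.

CYP2C9: 0.28 × 0.44 = 0.1232
CYP2B6: 0.39 (unchanged)
Other: 0.33 (unchanged)
CL_new/CL_old = 0.1232 + 0.39 + 0.33 = 0.8432.
Average steady-state concentration ∝ 1/CL, so new value = 80.0 / 0.8432 = 94.9 μg/mL.

94.9 μg/mL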